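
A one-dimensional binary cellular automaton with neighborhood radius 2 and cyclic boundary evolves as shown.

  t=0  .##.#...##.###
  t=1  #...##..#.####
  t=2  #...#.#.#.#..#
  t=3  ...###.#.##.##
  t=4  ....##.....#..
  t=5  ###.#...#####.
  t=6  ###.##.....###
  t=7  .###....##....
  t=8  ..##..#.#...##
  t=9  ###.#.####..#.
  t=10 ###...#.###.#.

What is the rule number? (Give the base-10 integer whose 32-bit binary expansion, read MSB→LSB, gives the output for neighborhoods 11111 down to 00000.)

2056799607

  #####|.  b31=0 t=1,i=12
  ####.|#  b30=1 t=1,i=13
  ###.#|#  b29=1 t=0,i=13
  ###..|#  b28=1 t=1,i=0
  ##.##|#  b27=1 t=0,i=0
  ##.#.|.  b26=0 t=0,i=3
  ##..#|#  b25=1 t=1,i=6
  ##...|.  b24=0 t=1,i=1
  #.###|#  b23=1 t=0,i=11
  #.##.|.  b22=0 t=0,i=1
  #.#.#|.  b21=0 t=2,i=6
  #.#..|#  b20=1 t=0,i=4
  #..##|#  b19=1 t=2,i=12
  #..#.|.  b18=0 t=1,i=7
  #...#|.  b17=0 t=0,i=6
  #....|.  b16=0 t=4,i=7
  .####|.  b15=0 t=1,i=11
  .###.|#  b14=1 t=0,i=12
  .##.#|.  b13=0 t=0,i=2
  .##..|.  b12=0 t=1,i=5
  .#.##|.  b11=0 t=1,i=9
  .#.#.|#  b10=1 t=2,i=5
  .#..#|.  b9=0 t=2,i=11
  .#...|#  b8=1 t=0,i=5
  ..###|.  b7=0 t=3,i=3
  ..##.|#  b6=1 t=0,i=8
  ..#.#|#  b5=1 t=1,i=8
  ..#..|#  b4=1 t=4,i=11
  ...##|.  b3=0 t=0,i=7
  ...#.|#  b2=1 t=2,i=3
  ....#|#  b1=1 t=4,i=2
  .....|#  b0=1 t=4,i=0
  bits 01111010100110000100010101110111 = 2056799607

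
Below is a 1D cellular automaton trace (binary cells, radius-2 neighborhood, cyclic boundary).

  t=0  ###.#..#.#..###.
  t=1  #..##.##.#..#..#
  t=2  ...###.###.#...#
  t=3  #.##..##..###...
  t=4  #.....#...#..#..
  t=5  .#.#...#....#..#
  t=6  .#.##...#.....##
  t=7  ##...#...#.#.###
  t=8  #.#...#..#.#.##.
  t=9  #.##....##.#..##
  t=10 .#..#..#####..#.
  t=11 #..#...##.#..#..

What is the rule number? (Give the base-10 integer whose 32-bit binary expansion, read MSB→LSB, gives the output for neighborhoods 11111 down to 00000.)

  ##### -> .   bit 31 = 0  t=7,i=15
  ####. -> #   bit 30 = 1  t=7,i=0
  ###.# -> .   bit 29 = 0  t=0,i=2
  ###.. -> .   bit 28 = 0  t=3,i=12
  ##.## -> #   bit 27 = 1  t=0,i=15
  ##.#. -> #   bit 26 = 1  t=0,i=3
  ##..# -> .   bit 25 = 0  t=1,i=1
  ##... -> #   bit 24 = 1  t=3,i=13
  #.### -> #   bit 23 = 1  t=0,i=0
  #.##. -> .   bit 22 = 0  t=1,i=6
  #.#.# -> #   bit 21 = 1  t=5,i=1
  #.#.. -> #   bit 20 = 1  t=0,i=4
  #..## -> .   bit 19 = 0  t=0,i=11
  #..#. -> #   bit 18 = 1  t=0,i=6
  #...# -> .   bit 17 = 0  t=2,i=1
  #.... -> .   bit 16 = 0  t=4,i=2
  .#### -> #   bit 15 = 1  t=7,i=14
  .###. -> .   bit 14 = 0  t=0,i=1
  .##.# -> #   bit 13 = 1  t=1,i=4
  .##.. -> .   bit 12 = 0  t=1,i=0
  .#.## -> .   bit 11 = 0  t=3,i=1
  .#.#. -> .   bit 10 = 0  t=0,i=8
  .#..# -> .   bit 9 = 0  t=0,i=5
  .#... -> #   bit 8 = 1  t=2,i=0
  ..### -> #   bit 7 = 1  t=0,i=12
  ..##. -> #   bit 6 = 1  t=1,i=3
  ..#.# -> #   bit 5 = 1  t=0,i=7
  ..#.. -> .   bit 4 = 0  t=1,i=12
  ...## -> #   bit 3 = 1  t=2,i=2
  ...#. -> .   bit 2 = 0  t=2,i=14
  ....# -> .   bit 1 = 0  t=4,i=4
  ..... -> #   bit 0 = 1  t=4,i=3
  bits 01001101101101001010000111101001 = 1303683561

1303683561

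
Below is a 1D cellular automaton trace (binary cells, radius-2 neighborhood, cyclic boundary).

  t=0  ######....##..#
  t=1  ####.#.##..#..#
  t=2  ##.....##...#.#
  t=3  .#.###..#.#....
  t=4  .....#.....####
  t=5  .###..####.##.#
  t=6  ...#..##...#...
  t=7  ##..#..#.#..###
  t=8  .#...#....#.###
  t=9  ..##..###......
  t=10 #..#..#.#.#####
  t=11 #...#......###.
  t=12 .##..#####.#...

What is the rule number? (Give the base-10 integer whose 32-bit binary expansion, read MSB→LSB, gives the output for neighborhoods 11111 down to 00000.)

2420347779

  nb #####: next=#  (t=0,i=1, bit31=1)
  nb ####.: next=.  (t=0,i=4, bit30=0)
  nb ###.#: next=.  (t=1,i=3, bit29=0)
  nb ###..: next=#  (t=0,i=5, bit28=1)
  nb ##.##: next=.  (t=5,i=10, bit27=0)
  nb ##.#.: next=.  (t=1,i=4, bit26=0)
  nb ##..#: next=.  (t=0,i=12, bit25=0)
  nb ##...: next=.  (t=0,i=6, bit24=0)
  nb #.###: next=.  (t=2,i=14, bit23=0)
  nb #.##.: next=#  (t=1,i=7, bit22=1)
  nb #.#.#: next=.  (t=1,i=5, bit21=0)
  nb #.#..: next=.  (t=3,i=10, bit20=0)
  nb #..##: next=.  (t=0,i=13, bit19=0)
  nb #..#.: next=.  (t=1,i=10, bit18=0)
  nb #...#: next=#  (t=2,i=10, bit17=1)
  nb #....: next=#  (t=0,i=7, bit16=1)
  nb .####: next=#  (t=0,i=0, bit15=1)
  nb .###.: next=.  (t=2,i=0, bit14=0)
  nb .##.#: next=.  (t=5,i=12, bit13=0)
  nb .##..: next=#  (t=0,i=11, bit12=1)
  nb .#.##: next=.  (t=1,i=6, bit11=0)
  nb .#.#.: next=.  (t=3,i=9, bit10=0)
  nb .#..#: next=#  (t=1,i=12, bit9=1)
  nb .#...: next=#  (t=3,i=11, bit8=1)
  nb ..###: next=#  (t=0,i=14, bit7=1)
  nb ..##.: next=.  (t=0,i=10, bit6=0)
  nb ..#.#: next=.  (t=2,i=12, bit5=0)
  nb ..#..: next=.  (t=1,i=11, bit4=0)
  nb ...##: next=.  (t=0,i=9, bit3=0)
  nb ...#.: next=.  (t=2,i=11, bit2=0)
  nb ....#: next=#  (t=0,i=8, bit1=1)
  nb .....: next=#  (t=2,i=4, bit0=1)
  bits 10010000010000111001001110000011 = 2420347779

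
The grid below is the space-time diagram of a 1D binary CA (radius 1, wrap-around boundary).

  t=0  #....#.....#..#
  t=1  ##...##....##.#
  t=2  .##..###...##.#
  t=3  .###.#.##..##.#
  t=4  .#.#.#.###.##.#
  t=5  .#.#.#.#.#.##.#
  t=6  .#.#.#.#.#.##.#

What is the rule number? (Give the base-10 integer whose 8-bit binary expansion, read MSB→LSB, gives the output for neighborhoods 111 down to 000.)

  nb ###: next=.  (t=1,i=0, bit7=0)
  nb ##.: next=#  (t=0,i=0, bit6=1)
  nb #.#: next=.  (t=1,i=13, bit5=0)
  nb #..: next=#  (t=0,i=1, bit4=1)
  nb .##: next=#  (t=0,i=14, bit3=1)
  nb .#.: next=#  (t=0,i=5, bit2=1)
  nb ..#: next=.  (t=0,i=4, bit1=0)
  nb ...: next=.  (t=0,i=2, bit0=0)
  bits 01011100 = 92

92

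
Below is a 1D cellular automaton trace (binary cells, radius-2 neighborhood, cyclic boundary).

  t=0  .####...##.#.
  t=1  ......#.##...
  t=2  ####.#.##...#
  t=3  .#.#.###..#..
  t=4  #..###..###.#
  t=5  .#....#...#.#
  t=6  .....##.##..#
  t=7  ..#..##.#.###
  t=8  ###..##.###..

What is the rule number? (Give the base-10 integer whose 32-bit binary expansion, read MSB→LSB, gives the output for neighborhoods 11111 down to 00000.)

2732992597

  [31] ##### => #  t=2,i=1
  [30] ####. => .  t=0,i=3
  [29] ###.# => #  t=2,i=3
  [28] ###.. => .  t=0,i=4
  [27] ##.## => .  t=4,i=11
  [26] ##.#. => .  t=0,i=10
  [25] ##..# => #  t=3,i=8
  [24] ##... => .  t=0,i=5
  [23] #.### => #  t=3,i=5
  [22] #.##. => #  t=1,i=8
  [21] #.#.# => #  t=2,i=5
  [20] #.#.. => .  t=0,i=11
  [19] #..## => .  t=0,i=0
  [18] #..#. => #  t=3,i=9
  [17] #...# => #  t=0,i=6
  [16] #.... => .  t=1,i=11
  [15] .#### => .  t=0,i=2
  [14] .###. => .  t=3,i=6
  [13] .##.# => #  t=0,i=9
  [12] .##.. => .  t=1,i=9
  [11] .#.## => #  t=1,i=7
  [10] .#.#. => .  t=3,i=2
  [9] .#..# => .  t=0,i=12
  [8] .#... => .  t=3,i=11
  [7] ..### => .  t=0,i=1
  [6] ..##. => #  t=0,i=8
  [5] ..#.# => .  t=1,i=6
  [4] ..#.. => #  t=3,i=10
  [3] ...## => .  t=0,i=7
  [2] ...#. => #  t=1,i=5
  [1] ....# => .  t=1,i=4
  [0] ..... => #  t=1,i=0
  bits 10100010111001100010100001010101 = 2732992597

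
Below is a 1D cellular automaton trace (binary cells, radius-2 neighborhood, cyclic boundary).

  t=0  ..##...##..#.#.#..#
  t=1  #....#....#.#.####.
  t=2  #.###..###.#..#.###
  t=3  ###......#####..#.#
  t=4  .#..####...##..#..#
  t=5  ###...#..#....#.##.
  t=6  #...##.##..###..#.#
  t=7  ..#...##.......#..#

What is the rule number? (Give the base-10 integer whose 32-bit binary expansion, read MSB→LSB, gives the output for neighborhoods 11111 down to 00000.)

  #####|#  b31=1 t=3,i=11
  ####.|#  b30=1 t=1,i=16
  ###.#|#  b29=1 t=1,i=17
  ###..|.  b28=0 t=2,i=4
  ##.##|#  b27=1 t=2,i=1
  ##.#.|#  b26=1 t=1,i=18
  ##..#|.  b25=0 t=0,i=9
  ##...|.  b24=0 t=0,i=4
  #.###|#  b23=1 t=1,i=14
  #.##.|#  b22=1 t=5,i=16
  #.#.#|.  b21=0 t=0,i=13
  #.#..|#  b20=1 t=0,i=15
  #..##|.  b19=0 t=0,i=1
  #..#.|#  b18=1 t=0,i=10
  #...#|#  b17=1 t=0,i=5
  #....|#  b16=1 t=1,i=2
  .####|.  b15=0 t=1,i=15
  .###.|.  b14=0 t=2,i=3
  .##.#|.  b13=0 t=5,i=17
  .##..|.  b12=0 t=0,i=3
  .#.##|.  b11=0 t=1,i=13
  .#.#.|#  b10=1 t=0,i=12
  .#..#|#  b9=1 t=0,i=0
  .#...|.  b8=0 t=1,i=1
  ..###|.  b7=0 t=2,i=7
  ..##.|.  b6=0 t=0,i=2
  ..#.#|.  b5=0 t=0,i=11
  ..#..|.  b4=0 t=0,i=18
  ...##|.  b3=0 t=0,i=6
  ...#.|#  b2=1 t=1,i=4
  ....#|#  b1=1 t=1,i=3
  .....|#  b0=1 t=3,i=5
  bits 11101100110101110000011000000111 = 3973514759

3973514759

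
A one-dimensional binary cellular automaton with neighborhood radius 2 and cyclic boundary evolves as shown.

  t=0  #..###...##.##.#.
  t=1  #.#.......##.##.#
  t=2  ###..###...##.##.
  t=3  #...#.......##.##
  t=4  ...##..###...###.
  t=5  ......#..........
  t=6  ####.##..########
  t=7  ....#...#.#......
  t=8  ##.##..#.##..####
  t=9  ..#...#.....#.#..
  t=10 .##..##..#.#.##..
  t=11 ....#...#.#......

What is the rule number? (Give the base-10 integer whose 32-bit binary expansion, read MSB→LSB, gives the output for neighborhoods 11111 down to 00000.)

211592213

  ##### -> .   bit 31 = 0  t=6,i=0
  ####. -> .   bit 30 = 0  t=6,i=2
  ###.# -> .   bit 29 = 0  t=6,i=3
  ###.. -> .   bit 28 = 0  t=0,i=5
  ##.## -> #   bit 27 = 1  t=0,i=11
  ##.#. -> #   bit 26 = 1  t=0,i=14
  ##..# -> .   bit 25 = 0  t=2,i=3
  ##... -> .   bit 24 = 0  t=0,i=6
  #.### -> #   bit 23 = 1  t=2,i=0
  #.##. -> .   bit 22 = 0  t=0,i=12
  #.#.# -> .   bit 21 = 0  t=0,i=15
  #.#.. -> #   bit 20 = 1  t=0,i=0
  #..## -> #   bit 19 = 1  t=0,i=2
  #..#. -> #   bit 18 = 1  t=8,i=6
  #...# -> .   bit 17 = 0  t=0,i=7
  #.... -> .   bit 16 = 0  t=1,i=4
  .#### -> #   bit 15 = 1  t=6,i=10
  .###. -> .   bit 14 = 0  t=0,i=4
  .##.# -> #   bit 13 = 1  t=0,i=10
  .##.. -> .   bit 12 = 0  t=4,i=4
  .#.## -> .   bit 11 = 0  t=8,i=8
  .#.#. -> #   bit 10 = 1  t=0,i=16
  .#..# -> .   bit 9 = 0  t=0,i=1
  .#... -> .   bit 8 = 0  t=1,i=3
  ..### -> .   bit 7 = 0  t=0,i=3
  ..##. -> .   bit 6 = 0  t=0,i=9
  ..#.# -> .   bit 5 = 0  t=7,i=8
  ..#.. -> #   bit 4 = 1  t=3,i=4
  ...## -> .   bit 3 = 0  t=0,i=8
  ...#. -> #   bit 2 = 1  t=3,i=3
  ....# -> .   bit 1 = 0  t=1,i=8
  ..... -> #   bit 0 = 1  t=1,i=5
  bits 00001100100111001010010000010101 = 211592213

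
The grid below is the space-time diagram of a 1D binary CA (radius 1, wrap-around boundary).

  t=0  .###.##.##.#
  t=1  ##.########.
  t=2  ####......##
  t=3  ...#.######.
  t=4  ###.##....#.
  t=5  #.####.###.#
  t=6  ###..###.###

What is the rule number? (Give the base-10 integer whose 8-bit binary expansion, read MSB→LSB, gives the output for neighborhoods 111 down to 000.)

  nb ###: next=.  (t=0,i=2, bit7=0)
  nb ##.: next=#  (t=0,i=3, bit6=1)
  nb #.#: next=#  (t=0,i=0, bit5=1)
  nb #..: next=.  (t=2,i=4, bit4=0)
  nb .##: next=#  (t=0,i=1, bit3=1)
  nb .#.: next=.  (t=0,i=11, bit2=0)
  nb ..#: next=#  (t=2,i=9, bit1=1)
  nb ...: next=#  (t=2,i=5, bit0=1)
  bits 01101011 = 107

107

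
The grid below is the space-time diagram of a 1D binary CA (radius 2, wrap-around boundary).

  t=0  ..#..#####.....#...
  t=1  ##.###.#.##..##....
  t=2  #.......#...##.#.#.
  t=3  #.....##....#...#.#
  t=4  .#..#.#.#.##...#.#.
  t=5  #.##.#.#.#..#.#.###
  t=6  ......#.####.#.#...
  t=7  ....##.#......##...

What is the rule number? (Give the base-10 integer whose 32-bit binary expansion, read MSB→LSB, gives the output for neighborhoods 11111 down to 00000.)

2434535110

  [31] ##### => #  t=0,i=7
  [30] ####. => .  t=0,i=8
  [29] ###.# => .  t=1,i=5
  [28] ###.. => #  t=0,i=9
  [27] ##.## => .  t=1,i=2
  [26] ##.#. => .  t=1,i=6
  [25] ##..# => .  t=1,i=11
  [24] ##... => #  t=0,i=10
  [23] #.### => .  t=1,i=3
  [22] #.##. => .  t=1,i=9
  [21] #.#.# => .  t=1,i=7
  [20] #.#.. => #  t=2,i=0
  [19] #..## => #  t=0,i=4
  [18] #..#. => #  t=4,i=0
  [17] #...# => .  t=2,i=10
  [16] #.... => .  t=0,i=11
  [15] .#### => .  t=0,i=6
  [14] .###. => .  t=1,i=4
  [13] .##.# => .  t=1,i=1
  [12] .##.. => .  t=1,i=10
  [11] .#.## => #  t=1,i=8
  [10] .#.#. => #  t=2,i=16
  [9] .#..# => #  t=0,i=3
  [8] .#... => .  t=0,i=16
  [7] ..### => #  t=0,i=5
  [6] ..##. => #  t=1,i=0
  [5] ..#.# => .  t=3,i=16
  [4] ..#.. => .  t=0,i=2
  [3] ...## => .  t=1,i=18
  [2] ...#. => #  t=0,i=1
  [1] ....# => #  t=0,i=0
  [0] ..... => .  t=0,i=12
  bits 10010001000111000000111011000110 = 2434535110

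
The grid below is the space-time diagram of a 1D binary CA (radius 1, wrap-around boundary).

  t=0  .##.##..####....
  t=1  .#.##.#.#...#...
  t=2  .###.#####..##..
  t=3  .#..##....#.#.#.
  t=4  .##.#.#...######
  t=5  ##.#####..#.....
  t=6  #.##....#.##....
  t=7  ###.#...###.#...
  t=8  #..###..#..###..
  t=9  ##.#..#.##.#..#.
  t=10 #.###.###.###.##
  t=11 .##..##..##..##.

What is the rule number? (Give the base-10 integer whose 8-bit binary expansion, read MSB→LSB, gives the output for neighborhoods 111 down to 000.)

  [7] ### => .  t=0,i=9
  [6] ##. => .  t=0,i=2
  [5] #.# => #  t=0,i=3
  [4] #.. => #  t=0,i=6
  [3] .## => #  t=0,i=1
  [2] .#. => #  t=1,i=1
  [1] ..# => .  t=0,i=0
  [0] ... => .  t=0,i=13
  bits 00111100 = 60

60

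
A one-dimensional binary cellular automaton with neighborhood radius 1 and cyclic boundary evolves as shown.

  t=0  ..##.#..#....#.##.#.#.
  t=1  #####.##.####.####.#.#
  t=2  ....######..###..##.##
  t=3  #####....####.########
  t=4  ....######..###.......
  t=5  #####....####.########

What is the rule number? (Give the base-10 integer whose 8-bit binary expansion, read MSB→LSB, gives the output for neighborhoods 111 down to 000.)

123

  ###|.  b7=0 t=1,i=0
  ##.|#  b6=1 t=0,i=3
  #.#|#  b5=1 t=0,i=4
  #..|#  b4=1 t=0,i=6
  .##|#  b3=1 t=0,i=2
  .#.|.  b2=0 t=0,i=5
  ..#|#  b1=1 t=0,i=1
  ...|#  b0=1 t=0,i=0
  bits 01111011 = 123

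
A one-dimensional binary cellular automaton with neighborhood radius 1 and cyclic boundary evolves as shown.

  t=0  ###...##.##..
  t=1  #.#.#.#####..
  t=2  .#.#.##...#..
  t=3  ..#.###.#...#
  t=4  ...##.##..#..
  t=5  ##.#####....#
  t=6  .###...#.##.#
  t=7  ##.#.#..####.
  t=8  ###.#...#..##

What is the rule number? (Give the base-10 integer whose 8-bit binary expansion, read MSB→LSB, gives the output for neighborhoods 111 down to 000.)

  ### -> .   bit 7 = 0  t=0,i=1
  ##. -> #   bit 6 = 1  t=0,i=2
  #.# -> #   bit 5 = 1  t=0,i=8
  #.. -> .   bit 4 = 0  t=0,i=3
  .## -> #   bit 3 = 1  t=0,i=0
  .#. -> .   bit 2 = 0  t=1,i=0
  ..# -> .   bit 1 = 0  t=0,i=5
  ... -> #   bit 0 = 1  t=0,i=4
  bits 01101001 = 105

105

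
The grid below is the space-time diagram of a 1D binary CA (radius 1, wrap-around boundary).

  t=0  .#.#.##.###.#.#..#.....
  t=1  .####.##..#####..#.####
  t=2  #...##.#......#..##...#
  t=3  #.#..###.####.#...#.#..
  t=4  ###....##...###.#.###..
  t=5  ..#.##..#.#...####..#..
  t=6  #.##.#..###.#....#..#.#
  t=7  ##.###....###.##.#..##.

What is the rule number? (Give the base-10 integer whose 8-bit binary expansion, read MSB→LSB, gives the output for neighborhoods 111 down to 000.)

  ###|.  b7=0 t=0,i=9
  ##.|#  b6=1 t=0,i=6
  #.#|#  b5=1 t=0,i=2
  #..|.  b4=0 t=0,i=15
  .##|.  b3=0 t=0,i=5
  .#.|#  b2=1 t=0,i=1
  ..#|.  b1=0 t=0,i=0
  ...|#  b0=1 t=0,i=19
  bits 01100101 = 101

101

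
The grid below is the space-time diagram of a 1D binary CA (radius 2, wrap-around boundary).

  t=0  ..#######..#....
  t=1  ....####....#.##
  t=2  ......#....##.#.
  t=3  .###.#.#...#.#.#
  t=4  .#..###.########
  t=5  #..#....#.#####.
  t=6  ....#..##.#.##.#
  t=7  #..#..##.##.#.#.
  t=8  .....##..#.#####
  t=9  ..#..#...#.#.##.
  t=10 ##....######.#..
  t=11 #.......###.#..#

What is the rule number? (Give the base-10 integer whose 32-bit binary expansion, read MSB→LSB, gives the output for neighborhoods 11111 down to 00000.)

3303671141

  ##### -> #   bit 31 = 1  t=0,i=4
  ####. -> #   bit 30 = 1  t=0,i=7
  ###.# -> .   bit 29 = 0  t=3,i=3
  ###.. -> .   bit 28 = 0  t=0,i=8
  ##.## -> .   bit 27 = 0  t=4,i=7
  ##.#. -> #   bit 26 = 1  t=2,i=13
  ##..# -> .   bit 25 = 0  t=0,i=9
  ##... -> .   bit 24 = 0  t=1,i=0
  #.### -> #   bit 23 = 1  t=3,i=1
  #.##. -> #   bit 22 = 1  t=1,i=14
  #.#.# -> #   bit 21 = 1  t=3,i=5
  #.#.. -> .   bit 20 = 0  t=2,i=14
  #..## -> #   bit 19 = 1  t=4,i=3
  #..#. -> .   bit 18 = 0  t=0,i=10
  #...# -> #   bit 17 = 1  t=3,i=9
  #.... -> .   bit 16 = 0  t=0,i=13
  .#### -> .   bit 15 = 0  t=0,i=3
  .###. -> .   bit 14 = 0  t=3,i=2
  .##.# -> .   bit 13 = 0  t=2,i=12
  .##.. -> .   bit 12 = 0  t=1,i=15
  .#.## -> .   bit 11 = 0  t=1,i=13
  .#.#. -> #   bit 10 = 1  t=3,i=6
  .#..# -> .   bit 9 = 0  t=4,i=2
  .#... -> #   bit 8 = 1  t=0,i=12
  ..### -> .   bit 7 = 0  t=0,i=2
  ..##. -> #   bit 6 = 1  t=2,i=11
  ..#.# -> #   bit 5 = 1  t=1,i=12
  ..#.. -> .   bit 4 = 0  t=0,i=11
  ...## -> .   bit 3 = 0  t=0,i=1
  ...#. -> #   bit 2 = 1  t=1,i=11
  ....# -> .   bit 1 = 0  t=0,i=0
  ..... -> #   bit 0 = 1  t=0,i=14
  bits 11000100111010100000010101100101 = 3303671141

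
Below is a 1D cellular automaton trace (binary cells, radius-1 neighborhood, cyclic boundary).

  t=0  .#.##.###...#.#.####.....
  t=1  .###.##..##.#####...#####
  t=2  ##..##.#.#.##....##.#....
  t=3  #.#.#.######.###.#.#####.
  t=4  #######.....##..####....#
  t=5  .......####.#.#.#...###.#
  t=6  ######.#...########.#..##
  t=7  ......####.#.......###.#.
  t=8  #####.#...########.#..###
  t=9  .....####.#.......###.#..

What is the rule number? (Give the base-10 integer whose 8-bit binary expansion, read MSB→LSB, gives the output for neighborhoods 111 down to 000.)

  ### -> .   bit 7 = 0  t=0,i=7
  ##. -> .   bit 6 = 0  t=0,i=4
  #.# -> #   bit 5 = 1  t=0,i=2
  #.. -> #   bit 4 = 1  t=0,i=9
  .## -> #   bit 3 = 1  t=0,i=3
  .#. -> #   bit 2 = 1  t=0,i=1
  ..# -> .   bit 1 = 0  t=0,i=0
  ... -> #   bit 0 = 1  t=0,i=10
  bits 00111101 = 61

61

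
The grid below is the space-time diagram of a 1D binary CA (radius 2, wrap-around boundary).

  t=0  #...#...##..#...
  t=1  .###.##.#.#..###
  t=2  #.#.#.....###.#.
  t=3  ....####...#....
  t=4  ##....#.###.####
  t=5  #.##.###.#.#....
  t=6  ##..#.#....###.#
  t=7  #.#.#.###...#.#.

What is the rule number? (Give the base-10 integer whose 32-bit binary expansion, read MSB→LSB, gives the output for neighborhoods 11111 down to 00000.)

1260079973

  #####|.  b31=0 t=4,i=14
  ####.|#  b30=1 t=3,i=6
  ###.#|.  b29=0 t=1,i=3
  ###..|.  b28=0 t=3,i=7
  ##.##|#  b27=1 t=1,i=0
  ##.#.|.  b26=0 t=1,i=7
  ##..#|#  b25=1 t=0,i=10
  ##...|#  b24=1 t=3,i=8
  #.###|.  b23=0 t=1,i=1
  #.##.|.  b22=0 t=1,i=5
  #.#.#|.  b21=0 t=1,i=8
  #.#..|#  b20=1 t=1,i=10
  #..##|#  b19=1 t=1,i=12
  #..#.|.  b18=0 t=0,i=11
  #...#|#  b17=1 t=0,i=2
  #....|#  b16=1 t=2,i=6
  .####|.  b15=0 t=3,i=5
  .###.|#  b14=1 t=1,i=2
  .##.#|.  b13=0 t=1,i=6
  .##..|.  b12=0 t=0,i=9
  .#.##|#  b11=1 t=4,i=7
  .#.#.|.  b10=0 t=1,i=9
  .#..#|#  b9=1 t=1,i=11
  .#...|#  b8=1 t=0,i=1
  ..###|.  b7=0 t=1,i=13
  ..##.|#  b6=1 t=0,i=8
  ..#.#|#  b5=1 t=4,i=6
  ..#..|.  b4=0 t=0,i=0
  ...##|.  b3=0 t=0,i=7
  ...#.|#  b2=1 t=0,i=3
  ....#|.  b1=0 t=2,i=8
  .....|#  b0=1 t=2,i=7
  bits 01001011000110110100101101100101 = 1260079973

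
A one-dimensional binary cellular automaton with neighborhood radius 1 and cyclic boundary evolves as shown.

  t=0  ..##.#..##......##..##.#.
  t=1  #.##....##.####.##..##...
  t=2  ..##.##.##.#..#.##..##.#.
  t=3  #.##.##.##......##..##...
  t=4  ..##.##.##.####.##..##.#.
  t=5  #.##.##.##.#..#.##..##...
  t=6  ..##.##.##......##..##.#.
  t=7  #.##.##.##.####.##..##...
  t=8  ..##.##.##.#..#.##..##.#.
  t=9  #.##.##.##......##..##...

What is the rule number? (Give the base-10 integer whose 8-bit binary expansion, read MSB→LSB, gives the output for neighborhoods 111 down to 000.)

  [7] ### => .  t=1,i=12
  [6] ##. => #  t=0,i=3
  [5] #.# => .  t=0,i=4
  [4] #.. => .  t=0,i=6
  [3] .## => #  t=0,i=2
  [2] .#. => .  t=0,i=5
  [1] ..# => .  t=0,i=1
  [0] ... => #  t=0,i=0
  bits 01001001 = 73

73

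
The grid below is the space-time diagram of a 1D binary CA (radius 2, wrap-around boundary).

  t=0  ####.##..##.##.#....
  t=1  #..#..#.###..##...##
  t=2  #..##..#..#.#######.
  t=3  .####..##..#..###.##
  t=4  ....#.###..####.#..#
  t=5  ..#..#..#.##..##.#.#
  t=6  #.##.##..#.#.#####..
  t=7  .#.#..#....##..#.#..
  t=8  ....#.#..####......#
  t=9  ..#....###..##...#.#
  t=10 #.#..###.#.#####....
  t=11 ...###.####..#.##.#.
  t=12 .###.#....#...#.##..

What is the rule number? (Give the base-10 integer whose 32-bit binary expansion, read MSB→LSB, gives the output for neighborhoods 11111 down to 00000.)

3039443674

  #####|#  b31=1 t=2,i=14
  ####.|.  b30=0 t=0,i=2
  ###.#|#  b29=1 t=0,i=3
  ###..|#  b28=1 t=1,i=0
  ##.##|.  b27=0 t=0,i=4
  ##.#.|#  b26=1 t=0,i=14
  ##..#|.  b25=0 t=0,i=7
  ##...|#  b24=1 t=1,i=15
  #.###|.  b23=0 t=1,i=8
  #.##.|.  b22=0 t=0,i=5
  #.#.#|#  b21=1 t=5,i=17
  #.#..|.  b20=0 t=0,i=15
  #..##|#  b19=1 t=0,i=8
  #..#.|.  b18=0 t=1,i=2
  #...#|#  b17=1 t=1,i=16
  #....|.  b16=0 t=0,i=17
  .####|.  b15=0 t=0,i=1
  .###.|.  b14=0 t=1,i=9
  .##.#|#  b13=1 t=0,i=10
  .##..|#  b12=1 t=0,i=6
  .#.##|#  b11=1 t=1,i=7
  .#.#.|.  b10=0 t=5,i=18
  .#..#|#  b9=1 t=1,i=4
  .#...|.  b8=0 t=0,i=16
  ..###|#  b7=1 t=0,i=0
  ..##.|#  b6=1 t=0,i=9
  ..#.#|.  b5=0 t=1,i=6
  ..#..|#  b4=1 t=1,i=3
  ...##|#  b3=1 t=0,i=19
  ...#.|.  b2=0 t=4,i=3
  ....#|#  b1=1 t=0,i=18
  .....|.  b0=0 t=8,i=15
  bits 10110101001010100011101011011010 = 3039443674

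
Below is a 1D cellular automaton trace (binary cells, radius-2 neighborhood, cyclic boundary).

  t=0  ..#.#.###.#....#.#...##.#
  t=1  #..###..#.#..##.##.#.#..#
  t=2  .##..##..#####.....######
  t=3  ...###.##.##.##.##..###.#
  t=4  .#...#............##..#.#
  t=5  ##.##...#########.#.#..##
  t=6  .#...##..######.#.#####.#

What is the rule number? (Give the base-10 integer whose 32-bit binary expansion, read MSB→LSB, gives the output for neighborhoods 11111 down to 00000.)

3006959175

  #####|#  b31=1 t=2,i=11
  ####.|.  b30=0 t=2,i=12
  ###.#|#  b29=1 t=0,i=8
  ###..|#  b28=1 t=1,i=5
  ##.##|.  b27=0 t=1,i=15
  ##.#.|.  b26=0 t=0,i=9
  ##..#|#  b25=1 t=1,i=1
  ##...|#  b24=1 t=2,i=14
  #.###|.  b23=0 t=0,i=6
  #.##.|.  b22=0 t=1,i=16
  #.#.#|#  b21=1 t=0,i=4
  #.#..|#  b20=1 t=0,i=10
  #..##|#  b19=1 t=1,i=2
  #..#.|.  b18=0 t=0,i=1
  #...#|#  b17=1 t=0,i=19
  #....|.  b16=0 t=0,i=12
  .####|#  b15=1 t=2,i=10
  .###.|.  b14=0 t=0,i=7
  .##.#|.  b13=0 t=0,i=22
  .##..|.  b12=0 t=1,i=0
  .#.##|#  b11=1 t=0,i=5
  .#.#.|#  b10=1 t=0,i=3
  .#..#|#  b9=1 t=0,i=0
  .#...|.  b8=0 t=0,i=11
  ..###|.  b7=0 t=1,i=3
  ..##.|#  b6=1 t=0,i=21
  ..#.#|.  b5=0 t=0,i=2
  ..#..|.  b4=0 t=4,i=5
  ...##|.  b3=0 t=0,i=20
  ...#.|#  b2=1 t=0,i=14
  ....#|#  b1=1 t=0,i=13
  .....|#  b0=1 t=2,i=16
  bits 10110011001110101000111001000111 = 3006959175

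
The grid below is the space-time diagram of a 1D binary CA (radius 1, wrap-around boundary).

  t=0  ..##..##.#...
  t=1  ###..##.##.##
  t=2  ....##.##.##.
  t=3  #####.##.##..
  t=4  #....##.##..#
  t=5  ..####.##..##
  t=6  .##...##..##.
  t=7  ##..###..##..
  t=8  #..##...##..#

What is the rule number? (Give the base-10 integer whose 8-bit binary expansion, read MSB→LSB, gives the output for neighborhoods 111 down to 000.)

47

  ### -> .   bit 7 = 0  t=1,i=0
  ##. -> .   bit 6 = 0  t=0,i=3
  #.# -> #   bit 5 = 1  t=0,i=8
  #.. -> .   bit 4 = 0  t=0,i=4
  .## -> #   bit 3 = 1  t=0,i=2
  .#. -> #   bit 2 = 1  t=0,i=9
  ..# -> #   bit 1 = 1  t=0,i=1
  ... -> #   bit 0 = 1  t=0,i=0
  bits 00101111 = 47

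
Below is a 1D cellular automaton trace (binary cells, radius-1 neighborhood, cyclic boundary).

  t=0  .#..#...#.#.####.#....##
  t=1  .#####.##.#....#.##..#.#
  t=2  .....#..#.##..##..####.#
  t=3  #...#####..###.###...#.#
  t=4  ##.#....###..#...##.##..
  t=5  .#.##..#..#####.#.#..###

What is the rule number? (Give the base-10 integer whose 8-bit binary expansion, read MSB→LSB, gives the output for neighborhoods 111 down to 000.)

86

  nb ###: next=.  (t=0,i=13, bit7=0)
  nb ##.: next=#  (t=0,i=15, bit6=1)
  nb #.#: next=.  (t=0,i=0, bit5=0)
  nb #..: next=#  (t=0,i=2, bit4=1)
  nb .##: next=.  (t=0,i=12, bit3=0)
  nb .#.: next=#  (t=0,i=1, bit2=1)
  nb ..#: next=#  (t=0,i=3, bit1=1)
  nb ...: next=.  (t=0,i=6, bit0=0)
  bits 01010110 = 86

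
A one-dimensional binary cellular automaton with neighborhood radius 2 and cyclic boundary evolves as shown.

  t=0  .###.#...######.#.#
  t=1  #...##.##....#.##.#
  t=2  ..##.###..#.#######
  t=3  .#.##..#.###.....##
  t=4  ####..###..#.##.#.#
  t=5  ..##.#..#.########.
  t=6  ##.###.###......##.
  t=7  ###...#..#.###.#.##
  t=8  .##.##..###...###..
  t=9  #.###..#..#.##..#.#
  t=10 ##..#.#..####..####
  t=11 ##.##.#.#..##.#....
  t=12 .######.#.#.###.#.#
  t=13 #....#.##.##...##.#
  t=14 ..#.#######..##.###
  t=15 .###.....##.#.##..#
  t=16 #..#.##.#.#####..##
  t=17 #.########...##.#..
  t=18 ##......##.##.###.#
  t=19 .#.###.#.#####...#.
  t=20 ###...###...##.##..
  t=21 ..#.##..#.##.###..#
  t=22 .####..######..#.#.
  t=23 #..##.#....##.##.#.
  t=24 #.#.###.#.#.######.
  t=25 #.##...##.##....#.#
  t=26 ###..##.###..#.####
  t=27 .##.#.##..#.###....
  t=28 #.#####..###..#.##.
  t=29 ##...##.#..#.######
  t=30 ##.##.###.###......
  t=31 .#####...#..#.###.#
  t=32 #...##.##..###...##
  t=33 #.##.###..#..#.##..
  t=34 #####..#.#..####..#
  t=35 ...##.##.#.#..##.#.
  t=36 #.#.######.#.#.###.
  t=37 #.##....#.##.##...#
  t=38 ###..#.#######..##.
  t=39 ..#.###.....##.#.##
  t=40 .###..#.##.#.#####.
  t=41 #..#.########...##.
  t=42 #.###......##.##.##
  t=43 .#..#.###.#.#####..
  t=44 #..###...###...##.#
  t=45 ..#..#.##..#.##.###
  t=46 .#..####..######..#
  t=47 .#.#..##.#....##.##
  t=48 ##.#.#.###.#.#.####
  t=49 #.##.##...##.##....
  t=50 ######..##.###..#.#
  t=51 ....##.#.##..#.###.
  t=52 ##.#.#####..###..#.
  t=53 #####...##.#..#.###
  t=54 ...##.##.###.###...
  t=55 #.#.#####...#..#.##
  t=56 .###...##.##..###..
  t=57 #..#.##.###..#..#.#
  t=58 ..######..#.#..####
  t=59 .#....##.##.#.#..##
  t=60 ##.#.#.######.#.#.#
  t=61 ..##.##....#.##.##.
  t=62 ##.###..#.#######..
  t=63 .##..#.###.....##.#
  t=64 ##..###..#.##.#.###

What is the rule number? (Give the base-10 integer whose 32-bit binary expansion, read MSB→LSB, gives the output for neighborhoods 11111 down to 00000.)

1551837229

  ##### -> .   bit 31 = 0  t=0,i=11
  ####. -> #   bit 30 = 1  t=0,i=13
  ###.# -> .   bit 29 = 0  t=0,i=3
  ###.. -> #   bit 28 = 1  t=2,i=7
  ##.## -> #   bit 27 = 1  t=1,i=6
  ##.#. -> #   bit 26 = 1  t=0,i=4
  ##..# -> .   bit 25 = 0  t=2,i=0
  ##... -> .   bit 24 = 0  t=1,i=1
  #.### -> .   bit 23 = 0  t=0,i=1
  #.##. -> #   bit 22 = 1  t=1,i=7
  #.#.# -> #   bit 21 = 1  t=0,i=16
  #.#.. -> #   bit 20 = 1  t=0,i=5
  #..## -> #   bit 19 = 1  t=2,i=1
  #..#. -> #   bit 18 = 1  t=2,i=9
  #...# -> #   bit 17 = 1  t=0,i=7
  #.... -> #   bit 16 = 1  t=1,i=10
  .#### -> .   bit 15 = 0  t=0,i=10
  .###. -> .   bit 14 = 0  t=0,i=2
  .##.# -> #   bit 13 = 1  t=1,i=5
  .##.. -> .   bit 12 = 0  t=1,i=0
  .#.## -> #   bit 11 = 1  t=0,i=0
  .#.#. -> .   bit 10 = 0  t=0,i=17
  .#..# -> .   bit 9 = 0  t=5,i=6
  .#... -> .   bit 8 = 0  t=0,i=6
  ..### -> .   bit 7 = 0  t=0,i=9
  ..##. -> .   bit 6 = 0  t=1,i=4
  ..#.# -> #   bit 5 = 1  t=1,i=13
  ..#.. -> .   bit 4 = 0  t=7,i=6
  ...## -> #   bit 3 = 1  t=0,i=8
  ...#. -> #   bit 2 = 1  t=1,i=12
  ....# -> .   bit 1 = 0  t=1,i=11
  ..... -> #   bit 0 = 1  t=3,i=14
  bits 01011100011111110010100000101101 = 1551837229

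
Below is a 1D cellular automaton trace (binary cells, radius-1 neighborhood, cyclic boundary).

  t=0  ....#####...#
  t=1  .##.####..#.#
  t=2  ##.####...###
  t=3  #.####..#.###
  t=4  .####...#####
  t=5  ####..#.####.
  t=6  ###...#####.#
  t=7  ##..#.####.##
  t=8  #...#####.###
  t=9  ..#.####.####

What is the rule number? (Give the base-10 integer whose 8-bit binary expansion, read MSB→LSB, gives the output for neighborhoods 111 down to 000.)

  [7] ### => #  t=0,i=5
  [6] ##. => .  t=0,i=8
  [5] #.# => #  t=1,i=0
  [4] #.. => .  t=0,i=0
  [3] .## => #  t=0,i=4
  [2] .#. => #  t=0,i=12
  [1] ..# => .  t=0,i=3
  [0] ... => #  t=0,i=1
  bits 10101101 = 173

173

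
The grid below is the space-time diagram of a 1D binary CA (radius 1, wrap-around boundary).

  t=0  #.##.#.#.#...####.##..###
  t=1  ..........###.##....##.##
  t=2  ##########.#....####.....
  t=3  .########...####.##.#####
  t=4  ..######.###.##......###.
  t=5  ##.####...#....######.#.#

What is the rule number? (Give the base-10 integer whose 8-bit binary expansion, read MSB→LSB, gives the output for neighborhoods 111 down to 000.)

147

  nb ###: next=#  (t=0,i=14, bit7=1)
  nb ##.: next=.  (t=0,i=0, bit6=0)
  nb #.#: next=.  (t=0,i=1, bit5=0)
  nb #..: next=#  (t=0,i=10, bit4=1)
  nb .##: next=.  (t=0,i=2, bit3=0)
  nb .#.: next=.  (t=0,i=5, bit2=0)
  nb ..#: next=#  (t=0,i=12, bit1=1)
  nb ...: next=#  (t=0,i=11, bit0=1)
  bits 10010011 = 147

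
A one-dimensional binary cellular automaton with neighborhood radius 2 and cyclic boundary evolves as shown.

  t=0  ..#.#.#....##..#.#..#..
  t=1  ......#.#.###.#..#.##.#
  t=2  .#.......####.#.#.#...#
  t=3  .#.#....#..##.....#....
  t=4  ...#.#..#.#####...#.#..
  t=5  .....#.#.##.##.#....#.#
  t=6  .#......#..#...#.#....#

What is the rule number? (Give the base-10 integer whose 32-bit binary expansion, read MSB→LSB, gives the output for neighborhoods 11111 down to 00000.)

3919403096

  nb #####: next=#  (t=4,i=12, bit31=1)
  nb ####.: next=#  (t=2,i=11, bit30=1)
  nb ###.#: next=#  (t=1,i=12, bit29=1)
  nb ###..: next=.  (t=4,i=14, bit28=0)
  nb ##.##: next=#  (t=5,i=11, bit27=1)
  nb ##.#.: next=.  (t=1,i=13, bit26=0)
  nb ##..#: next=.  (t=0,i=13, bit25=0)
  nb ##...: next=#  (t=3,i=13, bit24=1)
  nb #.###: next=#  (t=1,i=10, bit23=1)
  nb #.##.: next=.  (t=1,i=19, bit22=0)
  nb #.#.#: next=.  (t=0,i=4, bit21=0)
  nb #.#..: next=#  (t=0,i=6, bit20=1)
  nb #..##: next=#  (t=3,i=10, bit19=1)
  nb #..#.: next=#  (t=0,i=14, bit18=1)
  nb #...#: next=.  (t=2,i=20, bit17=0)
  nb #....: next=#  (t=0,i=8, bit16=1)
  nb .####: next=.  (t=2,i=10, bit15=0)
  nb .###.: next=#  (t=1,i=11, bit14=1)
  nb .##.#: next=.  (t=1,i=20, bit13=0)
  nb .##..: next=#  (t=0,i=12, bit12=1)
  nb .#.##: next=#  (t=1,i=9, bit11=1)
  nb .#.#.: next=.  (t=0,i=3, bit10=0)
  nb .#..#: next=.  (t=0,i=18, bit9=0)
  nb .#...: next=.  (t=0,i=7, bit8=0)
  nb ..###: next=.  (t=2,i=9, bit7=0)
  nb ..##.: next=#  (t=0,i=11, bit6=1)
  nb ..#.#: next=.  (t=0,i=2, bit5=0)
  nb ..#..: next=#  (t=0,i=20, bit4=1)
  nb ...##: next=#  (t=0,i=10, bit3=1)
  nb ...#.: next=.  (t=0,i=1, bit2=0)
  nb ....#: next=.  (t=0,i=0, bit1=0)
  nb .....: next=.  (t=1,i=2, bit0=0)
  bits 11101001100111010101100001011000 = 3919403096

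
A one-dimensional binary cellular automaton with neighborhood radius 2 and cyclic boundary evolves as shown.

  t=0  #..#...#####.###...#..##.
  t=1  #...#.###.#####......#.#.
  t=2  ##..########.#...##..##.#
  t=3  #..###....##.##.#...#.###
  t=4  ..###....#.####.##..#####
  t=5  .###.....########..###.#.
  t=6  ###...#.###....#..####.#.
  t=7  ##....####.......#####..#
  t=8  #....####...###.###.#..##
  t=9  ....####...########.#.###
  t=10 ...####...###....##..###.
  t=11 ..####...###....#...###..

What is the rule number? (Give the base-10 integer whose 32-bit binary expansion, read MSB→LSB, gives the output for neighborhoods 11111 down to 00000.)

  #####|.  b31=0 t=0,i=9
  ####.|#  b30=1 t=0,i=10
  ###.#|#  b29=1 t=0,i=11
  ###..|.  b28=0 t=0,i=15
  ##.##|#  b27=1 t=0,i=12
  ##.#.|.  b26=0 t=0,i=24
  ##..#|.  b25=0 t=2,i=2
  ##...|.  b24=0 t=0,i=16
  #.###|#  b23=1 t=0,i=13
  #.##.|#  b22=1 t=3,i=13
  #.#.#|.  b21=0 t=1,i=23
  #.#..|#  b20=1 t=0,i=0
  #..##|#  b19=1 t=0,i=21
  #..#.|.  b18=0 t=0,i=2
  #...#|.  b17=0 t=0,i=5
  #....|.  b16=0 t=1,i=16
  .####|#  b15=1 t=0,i=8
  .###.|#  b14=1 t=0,i=14
  .##.#|#  b13=1 t=0,i=23
  .##..|.  b12=0 t=2,i=18
  .#.##|#  b11=1 t=1,i=5
  .#.#.|#  b10=1 t=1,i=22
  .#..#|.  b9=0 t=0,i=1
  .#...|#  b8=1 t=0,i=4
  ..###|#  b7=1 t=0,i=7
  ..##.|.  b6=0 t=0,i=22
  ..#.#|#  b5=1 t=1,i=4
  ..#..|.  b4=0 t=0,i=3
  ...##|#  b3=1 t=0,i=6
  ...#.|.  b2=0 t=0,i=18
  ....#|.  b1=0 t=1,i=19
  .....|#  b0=1 t=1,i=17
  bits 01101000110110001110110110101001 = 1759047081

1759047081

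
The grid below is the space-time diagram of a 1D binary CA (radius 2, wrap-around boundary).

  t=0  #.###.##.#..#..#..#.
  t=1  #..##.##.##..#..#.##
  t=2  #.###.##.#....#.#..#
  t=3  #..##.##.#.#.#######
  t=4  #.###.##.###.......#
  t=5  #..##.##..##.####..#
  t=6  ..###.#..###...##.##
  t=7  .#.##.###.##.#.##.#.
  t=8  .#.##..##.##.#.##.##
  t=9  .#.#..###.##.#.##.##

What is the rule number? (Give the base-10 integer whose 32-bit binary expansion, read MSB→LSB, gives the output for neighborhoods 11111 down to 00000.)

1887135333

  ##### -> .   bit 31 = 0  t=3,i=15
  ####. -> #   bit 30 = 1  t=3,i=19
  ###.# -> #   bit 29 = 1  t=0,i=4
  ###.. -> #   bit 28 = 1  t=1,i=0
  ##.## -> .   bit 27 = 0  t=0,i=5
  ##.#. -> .   bit 26 = 0  t=0,i=8
  ##..# -> .   bit 25 = 0  t=1,i=1
  ##... -> .   bit 24 = 0  t=4,i=12
  #.### -> .   bit 23 = 0  t=0,i=2
  #.##. -> #   bit 22 = 1  t=0,i=6
  #.#.# -> #   bit 21 = 1  t=0,i=0
  #.#.. -> #   bit 20 = 1  t=0,i=9
  #..## -> #   bit 19 = 1  t=1,i=2
  #..#. -> .   bit 18 = 0  t=0,i=11
  #...# -> #   bit 17 = 1  t=6,i=13
  #.... -> #   bit 16 = 1  t=2,i=11
  .#### -> .   bit 15 = 0  t=3,i=14
  .###. -> #   bit 14 = 1  t=0,i=3
  .##.# -> #   bit 13 = 1  t=0,i=7
  .##.. -> .   bit 12 = 0  t=1,i=10
  .#.## -> .   bit 11 = 0  t=0,i=1
  .#.#. -> #   bit 10 = 1  t=0,i=19
  .#..# -> #   bit 9 = 1  t=0,i=10
  .#... -> .   bit 8 = 0  t=2,i=10
  ..### -> .   bit 7 = 0  t=6,i=2
  ..##. -> #   bit 6 = 1  t=1,i=3
  ..#.# -> #   bit 5 = 1  t=0,i=18
  ..#.. -> .   bit 4 = 0  t=0,i=12
  ...## -> .   bit 3 = 0  t=4,i=18
  ...#. -> #   bit 2 = 1  t=2,i=13
  ....# -> .   bit 1 = 0  t=2,i=12
  ..... -> #   bit 0 = 1  t=4,i=14
  bits 01110000011110110110011001100101 = 1887135333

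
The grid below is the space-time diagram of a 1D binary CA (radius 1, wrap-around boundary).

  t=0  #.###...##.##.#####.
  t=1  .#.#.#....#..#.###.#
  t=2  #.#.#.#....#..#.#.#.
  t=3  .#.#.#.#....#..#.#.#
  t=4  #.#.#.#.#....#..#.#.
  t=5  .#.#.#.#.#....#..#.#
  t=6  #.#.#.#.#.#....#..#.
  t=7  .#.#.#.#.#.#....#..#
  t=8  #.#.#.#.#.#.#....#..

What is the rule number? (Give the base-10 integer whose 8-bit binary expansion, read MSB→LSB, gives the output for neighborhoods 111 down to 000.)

176

  nb ###: next=#  (t=0,i=3, bit7=1)
  nb ##.: next=.  (t=0,i=4, bit6=0)
  nb #.#: next=#  (t=0,i=1, bit5=1)
  nb #..: next=#  (t=0,i=5, bit4=1)
  nb .##: next=.  (t=0,i=2, bit3=0)
  nb .#.: next=.  (t=0,i=0, bit2=0)
  nb ..#: next=.  (t=0,i=7, bit1=0)
  nb ...: next=.  (t=0,i=6, bit0=0)
  bits 10110000 = 176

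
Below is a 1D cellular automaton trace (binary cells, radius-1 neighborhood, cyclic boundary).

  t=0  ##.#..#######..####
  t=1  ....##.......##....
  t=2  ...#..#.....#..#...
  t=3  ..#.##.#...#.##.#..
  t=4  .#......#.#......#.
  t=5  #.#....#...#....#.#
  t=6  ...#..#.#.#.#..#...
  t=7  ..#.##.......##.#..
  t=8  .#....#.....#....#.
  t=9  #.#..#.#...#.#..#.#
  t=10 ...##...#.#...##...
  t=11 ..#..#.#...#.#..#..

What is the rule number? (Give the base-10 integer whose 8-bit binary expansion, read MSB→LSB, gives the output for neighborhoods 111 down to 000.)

18

  ### -> .   bit 7 = 0  t=0,i=0
  ##. -> .   bit 6 = 0  t=0,i=1
  #.# -> .   bit 5 = 0  t=0,i=2
  #.. -> #   bit 4 = 1  t=0,i=4
  .## -> .   bit 3 = 0  t=0,i=6
  .#. -> .   bit 2 = 0  t=0,i=3
  ..# -> #   bit 1 = 1  t=0,i=5
  ... -> .   bit 0 = 0  t=1,i=0
  bits 00010010 = 18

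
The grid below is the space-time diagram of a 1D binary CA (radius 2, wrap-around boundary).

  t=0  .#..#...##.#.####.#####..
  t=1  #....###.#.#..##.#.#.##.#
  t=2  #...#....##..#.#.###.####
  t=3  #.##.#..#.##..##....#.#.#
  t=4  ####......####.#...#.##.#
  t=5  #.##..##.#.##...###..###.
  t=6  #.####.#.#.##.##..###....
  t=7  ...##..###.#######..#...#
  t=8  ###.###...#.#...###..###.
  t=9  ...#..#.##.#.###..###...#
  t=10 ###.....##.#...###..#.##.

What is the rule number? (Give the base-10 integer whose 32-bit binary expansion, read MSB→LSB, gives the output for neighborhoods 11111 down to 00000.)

1516942605

  nb #####: next=.  (t=0,i=20, bit31=0)
  nb ####.: next=#  (t=0,i=15, bit30=1)
  nb ###.#: next=.  (t=0,i=16, bit29=0)
  nb ###..: next=#  (t=0,i=22, bit28=1)
  nb ##.##: next=#  (t=0,i=17, bit27=1)
  nb ##.#.: next=.  (t=0,i=10, bit26=0)
  nb ##..#: next=#  (t=2,i=11, bit25=1)
  nb ##...: next=.  (t=0,i=23, bit24=0)
  nb #.###: next=.  (t=0,i=13, bit23=0)
  nb #.##.: next=#  (t=1,i=21, bit22=1)
  nb #.#.#: next=#  (t=0,i=11, bit21=1)
  nb #.#..: next=.  (t=1,i=11, bit20=0)
  nb #..##: next=#  (t=1,i=13, bit19=1)
  nb #..#.: next=.  (t=0,i=3, bit18=0)
  nb #...#: next=#  (t=0,i=6, bit17=1)
  nb #....: next=.  (t=1,i=2, bit16=0)
  nb .####: next=#  (t=0,i=14, bit15=1)
  nb .###.: next=.  (t=1,i=6, bit14=0)
  nb .##.#: next=#  (t=0,i=9, bit13=1)
  nb .##..: next=#  (t=1,i=0, bit12=1)
  nb .#.##: next=.  (t=0,i=12, bit11=0)
  nb .#.#.: next=#  (t=1,i=10, bit10=1)
  nb .#..#: next=.  (t=0,i=2, bit9=0)
  nb .#...: next=#  (t=0,i=5, bit8=1)
  nb ..###: next=.  (t=1,i=5, bit7=0)
  nb ..##.: next=.  (t=0,i=8, bit6=0)
  nb ..#.#: next=.  (t=2,i=13, bit5=0)
  nb ..#..: next=.  (t=0,i=1, bit4=0)
  nb ...##: next=#  (t=0,i=7, bit3=1)
  nb ...#.: next=#  (t=0,i=0, bit2=1)
  nb ....#: next=.  (t=1,i=3, bit1=0)
  nb .....: next=#  (t=4,i=6, bit0=1)
  bits 01011010011010101011010100001101 = 1516942605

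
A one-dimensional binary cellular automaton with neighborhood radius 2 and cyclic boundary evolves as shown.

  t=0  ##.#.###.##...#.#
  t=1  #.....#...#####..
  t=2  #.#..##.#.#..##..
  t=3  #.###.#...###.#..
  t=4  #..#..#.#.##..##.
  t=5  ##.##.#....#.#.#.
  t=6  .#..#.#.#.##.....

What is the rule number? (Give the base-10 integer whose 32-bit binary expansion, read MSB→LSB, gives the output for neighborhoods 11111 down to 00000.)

  nb #####: next=.  (t=1,i=12, bit31=0)
  nb ####.: next=#  (t=1,i=13, bit30=1)
  nb ###.#: next=.  (t=0,i=1, bit29=0)
  nb ###..: next=#  (t=1,i=14, bit28=1)
  nb ##.##: next=.  (t=0,i=8, bit27=0)
  nb ##.#.: next=.  (t=0,i=2, bit26=0)
  nb ##..#: next=.  (t=1,i=15, bit25=0)
  nb ##...: next=#  (t=0,i=11, bit24=1)
  nb #.###: next=.  (t=0,i=5, bit23=0)
  nb #.##.: next=.  (t=0,i=9, bit22=0)
  nb #.#.#: next=.  (t=0,i=3, bit21=0)
  nb #.#..: next=#  (t=2,i=2, bit20=1)
  nb #..##: next=#  (t=2,i=4, bit19=1)
  nb #..#.: next=.  (t=1,i=16, bit18=0)
  nb #...#: next=#  (t=0,i=12, bit17=1)
  nb #....: next=#  (t=1,i=2, bit16=1)
  nb .####: next=.  (t=1,i=11, bit15=0)
  nb .###.: next=#  (t=0,i=0, bit14=1)
  nb .##.#: next=#  (t=2,i=6, bit13=1)
  nb .##..: next=#  (t=0,i=10, bit12=1)
  nb .#.##: next=.  (t=0,i=4, bit11=0)
  nb .#.#.: next=.  (t=2,i=1, bit10=0)
  nb .#..#: next=#  (t=2,i=3, bit9=1)
  nb .#...: next=.  (t=1,i=1, bit8=0)
  nb ..###: next=#  (t=1,i=10, bit7=1)
  nb ..##.: next=.  (t=2,i=5, bit6=0)
  nb ..#.#: next=#  (t=0,i=14, bit5=1)
  nb ..#..: next=#  (t=1,i=0, bit4=1)
  nb ...##: next=.  (t=1,i=9, bit3=0)
  nb ...#.: next=#  (t=0,i=13, bit2=1)
  nb ....#: next=.  (t=1,i=4, bit1=0)
  nb .....: next=.  (t=1,i=3, bit0=0)
  bits 01010001000110110111001010110100 = 1360753332

1360753332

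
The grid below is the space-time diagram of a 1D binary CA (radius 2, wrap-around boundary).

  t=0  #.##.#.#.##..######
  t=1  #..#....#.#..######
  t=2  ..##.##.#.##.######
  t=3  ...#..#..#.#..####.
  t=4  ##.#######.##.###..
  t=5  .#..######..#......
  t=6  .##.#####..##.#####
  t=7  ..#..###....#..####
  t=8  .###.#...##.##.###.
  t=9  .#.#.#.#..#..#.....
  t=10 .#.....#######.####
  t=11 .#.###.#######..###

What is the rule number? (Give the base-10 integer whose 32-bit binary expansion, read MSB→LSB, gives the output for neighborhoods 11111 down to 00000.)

3759651507

  #####|#  b31=1 t=0,i=15
  ####.|#  b30=1 t=0,i=18
  ###.#|#  b29=1 t=0,i=0
  ###..|.  b28=0 t=1,i=0
  ##.##|.  b27=0 t=0,i=1
  ##.#.|.  b26=0 t=0,i=4
  ##..#|.  b25=0 t=0,i=11
  ##...|.  b24=0 t=3,i=18
  #.###|.  b23=0 t=2,i=13
  #.##.|.  b22=0 t=0,i=2
  #.#.#|.  b21=0 t=0,i=5
  #.#..|#  b20=1 t=1,i=10
  #..##|.  b19=0 t=0,i=12
  #..#.|#  b18=1 t=1,i=2
  #...#|#  b17=1 t=8,i=7
  #....|#  b16=1 t=1,i=5
  .####|#  b15=1 t=0,i=14
  .###.|.  b14=0 t=4,i=15
  .##.#|#  b13=1 t=0,i=3
  .##..|#  b12=1 t=0,i=10
  .#.##|#  b11=1 t=0,i=8
  .#.#.|.  b10=0 t=0,i=6
  .#..#|#  b9=1 t=1,i=11
  .#...|.  b8=0 t=1,i=4
  ..###|#  b7=1 t=0,i=13
  ..##.|.  b6=0 t=2,i=2
  ..#.#|#  b5=1 t=1,i=8
  ..#..|#  b4=1 t=1,i=3
  ...##|.  b3=0 t=8,i=8
  ...#.|.  b2=0 t=1,i=7
  ....#|#  b1=1 t=1,i=6
  .....|#  b0=1 t=5,i=15
  bits 11100000000101111011101010110011 = 3759651507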